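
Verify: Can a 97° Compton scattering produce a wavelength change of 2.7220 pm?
Yes, consistent

Calculate the expected shift for θ = 97°:

Δλ_expected = λ_C(1 - cos(97°))
Δλ_expected = 2.4263 × (1 - cos(97°))
Δλ_expected = 2.4263 × 1.1219
Δλ_expected = 2.7220 pm

Given shift: 2.7220 pm
Expected shift: 2.7220 pm
Difference: 0.0000 pm

The values match. This is consistent with Compton scattering at the stated angle.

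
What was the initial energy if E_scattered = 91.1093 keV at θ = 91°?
111.3000 keV

Convert final energy to wavelength (hc ≈ 1239.842 keV·pm):
λ' = hc/E' = 1239.842 / 91.1093 = 13.6083 pm

Calculate the Compton shift:
Δλ = λ_C(1 - cos(91°))
Δλ = 2.4263 × (1 - cos(91°))
Δλ = 2.4687 pm

Initial wavelength:
λ = λ' - Δλ = 13.6083 - 2.4687 = 11.1396 pm

Initial energy:
E = hc/λ = 1239.842 / 11.1396 = 111.3000 keV

(Intermediate values are shown rounded; full precision is carried through to the final answer.)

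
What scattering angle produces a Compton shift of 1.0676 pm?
55.94°

From the Compton formula Δλ = λ_C(1 - cos θ), we can solve for θ:

cos θ = 1 - Δλ/λ_C

Given:
- Δλ = 1.0676 pm
- λ_C = h/(m_e·c) ≈ 2.42631024 pm

cos θ = 1 - 1.0676/2.42631024
cos θ = 1 - 0.440010
cos θ = 0.559990

θ = arccos(0.559990)
θ = 55.94°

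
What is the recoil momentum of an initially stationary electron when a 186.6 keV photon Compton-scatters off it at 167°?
1.5673e-22 kg·m/s

The electron is initially at rest, so by conservation of momentum:
p⃗_e = p⃗₀ − p⃗'  (incident photon momentum minus scattered photon momentum)

Photon momentum magnitudes (p = h/λ = E/c):
λ₀ = hc/E₀ = 6.6444 pm → p₀ = h/λ₀ = 9.9724e-23 kg·m/s
Δλ = λ_C(1 − cos 167°) = 4.7904 pm
λ' = 11.4348 pm → p' = h/λ' = 5.7946e-23 kg·m/s

The scattered photon makes angle θ = 167° with the incident direction, so by the law of cosines:
|p⃗_e|² = p₀² + p'² − 2p₀p'cos θ
|p⃗_e|² = (9.9724e-23)² + (5.7946e-23)² − 2·9.9724e-23·5.7946e-23·cos(167°)
|p⃗_e| = 1.5673e-22 kg·m/s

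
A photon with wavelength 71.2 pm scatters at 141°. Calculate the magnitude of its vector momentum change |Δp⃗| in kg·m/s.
1.7045e-23 kg·m/s

Photon momentum magnitude is p = h/λ.

Initial momentum:
p₀ = h/λ = 6.6261e-34/7.1200e-11 = 9.3063e-24 kg·m/s

After scattering:
λ' = λ + Δλ = 71.2 + 4.3119 = 75.5119 pm
p' = h/λ' = 6.6261e-34/7.5512e-11 = 8.7749e-24 kg·m/s

Momentum is a vector; the scattered photon's direction makes angle θ = 141° with the incident direction. The magnitude of the vector change Δp⃗ = p⃗₀ − p⃗' is found from the law of cosines:
|Δp⃗|² = p₀² + p'² − 2p₀p'cos θ
|Δp⃗|² = (9.3063e-24)² + (8.7749e-24)² − 2·9.3063e-24·8.7749e-24·cos(141°)
|Δp⃗| = 1.7045e-23 kg·m/s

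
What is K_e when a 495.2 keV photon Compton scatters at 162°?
323.8940 keV

By energy conservation: K_e = E_initial - E_final

First find the scattered photon energy:
Initial wavelength: λ = hc/E = 2.5037 pm
Compton shift: Δλ = λ_C(1 - cos(162°)) = 4.7339 pm
Final wavelength: λ' = 2.5037 + 4.7339 = 7.2376 pm
Final photon energy: E' = hc/λ' = 171.3060 keV

Electron kinetic energy:
K_e = E - E' = 495.2000 - 171.3060 = 323.8940 keV

(Intermediate values are shown rounded; full precision is carried through to the final answer.)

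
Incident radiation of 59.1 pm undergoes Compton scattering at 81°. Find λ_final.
61.1468 pm

Using the Compton scattering formula:
λ' = λ + Δλ = λ + λ_C(1 - cos θ)

Given:
- Initial wavelength λ = 59.1 pm
- Scattering angle θ = 81°
- Compton wavelength λ_C ≈ 2.4263 pm

Calculate the shift:
Δλ = 2.4263 × (1 - cos(81°))
Δλ = 2.4263 × 0.8436
Δλ = 2.0468 pm

Final wavelength:
λ' = 59.1 + 2.0468 = 61.1468 pm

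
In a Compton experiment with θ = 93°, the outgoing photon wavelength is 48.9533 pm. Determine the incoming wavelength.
46.4000 pm

From λ' = λ + Δλ, we have λ = λ' - Δλ

First calculate the Compton shift:
Δλ = λ_C(1 - cos θ)
Δλ = 2.4263 × (1 - cos(93°))
Δλ = 2.4263 × 1.0523
Δλ = 2.5533 pm

Initial wavelength:
λ = λ' - Δλ
λ = 48.9533 - 2.5533
λ = 46.4000 pm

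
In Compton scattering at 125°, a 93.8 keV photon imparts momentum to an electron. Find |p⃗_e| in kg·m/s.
7.9136e-23 kg·m/s

The electron is initially at rest, so by conservation of momentum:
p⃗_e = p⃗₀ − p⃗'  (incident photon momentum minus scattered photon momentum)

Photon momentum magnitudes (p = h/λ = E/c):
λ₀ = hc/E₀ = 13.2179 pm → p₀ = h/λ₀ = 5.0129e-23 kg·m/s
Δλ = λ_C(1 − cos 125°) = 3.8180 pm
λ' = 17.0359 pm → p' = h/λ' = 3.8895e-23 kg·m/s

The scattered photon makes angle θ = 125° with the incident direction, so by the law of cosines:
|p⃗_e|² = p₀² + p'² − 2p₀p'cos θ
|p⃗_e|² = (5.0129e-23)² + (3.8895e-23)² − 2·5.0129e-23·3.8895e-23·cos(125°)
|p⃗_e| = 7.9136e-23 kg·m/s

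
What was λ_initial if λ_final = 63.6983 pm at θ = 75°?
61.9000 pm

From λ' = λ + Δλ, we have λ = λ' - Δλ

First calculate the Compton shift:
Δλ = λ_C(1 - cos θ)
Δλ = 2.4263 × (1 - cos(75°))
Δλ = 2.4263 × 0.7412
Δλ = 1.7983 pm

Initial wavelength:
λ = λ' - Δλ
λ = 63.6983 - 1.7983
λ = 61.9000 pm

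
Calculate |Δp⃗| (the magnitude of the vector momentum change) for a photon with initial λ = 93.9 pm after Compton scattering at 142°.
1.3050e-23 kg·m/s

Photon momentum magnitude is p = h/λ.

Initial momentum:
p₀ = h/λ = 6.6261e-34/9.3900e-11 = 7.0565e-24 kg·m/s

After scattering:
λ' = λ + Δλ = 93.9 + 4.3383 = 98.2383 pm
p' = h/λ' = 6.6261e-34/9.8238e-11 = 6.7449e-24 kg·m/s

Momentum is a vector; the scattered photon's direction makes angle θ = 142° with the incident direction. The magnitude of the vector change Δp⃗ = p⃗₀ − p⃗' is found from the law of cosines:
|Δp⃗|² = p₀² + p'² − 2p₀p'cos θ
|Δp⃗|² = (7.0565e-24)² + (6.7449e-24)² − 2·7.0565e-24·6.7449e-24·cos(142°)
|Δp⃗| = 1.3050e-23 kg·m/s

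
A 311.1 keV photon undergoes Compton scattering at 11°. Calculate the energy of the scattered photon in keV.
307.6587 keV

First convert energy to wavelength:
λ = hc/E, with hc ≈ 1239.842 keV·pm (i.e. 1239.842 eV·nm)

For E = 311.1 keV = 311100 eV:
λ = 1239.842 keV·pm / 311.1 keV
λ = 3.9853 pm

Calculate the Compton shift:
Δλ = λ_C(1 - cos(11°)) = 2.4263 × 0.0184
Δλ = 0.0446 pm

Final wavelength:
λ' = 3.9853 + 0.0446 = 4.0299 pm

Final energy:
E' = hc/λ' = 1239.842 / 4.0299 = 307.6587 keV

(Intermediate values are shown rounded; full precision is carried through to the final answer.)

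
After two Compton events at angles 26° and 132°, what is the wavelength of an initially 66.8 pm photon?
71.0954 pm

Apply Compton shift twice:

First scattering at θ₁ = 26°:
Δλ₁ = λ_C(1 - cos(26°))
Δλ₁ = 2.4263 × 0.1012
Δλ₁ = 0.2456 pm

After first scattering:
λ₁ = 66.8 + 0.2456 = 67.0456 pm

Second scattering at θ₂ = 132°:
Δλ₂ = λ_C(1 - cos(132°))
Δλ₂ = 2.4263 × 1.6691
Δλ₂ = 4.0498 pm

Final wavelength:
λ₂ = 67.0456 + 4.0498 = 71.0954 pm

Total shift: Δλ_total = 0.2456 + 4.0498 = 4.2954 pm

(Intermediate values are shown rounded; full precision is carried through to the final answer.)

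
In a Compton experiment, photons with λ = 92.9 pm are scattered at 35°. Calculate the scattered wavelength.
93.3388 pm

Using the Compton scattering formula:
λ' = λ + Δλ = λ + λ_C(1 - cos θ)

Given:
- Initial wavelength λ = 92.9 pm
- Scattering angle θ = 35°
- Compton wavelength λ_C ≈ 2.4263 pm

Calculate the shift:
Δλ = 2.4263 × (1 - cos(35°))
Δλ = 2.4263 × 0.1808
Δλ = 0.4388 pm

Final wavelength:
λ' = 92.9 + 0.4388 = 93.3388 pm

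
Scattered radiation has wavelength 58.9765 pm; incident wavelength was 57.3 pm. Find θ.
72.00°

First find the wavelength shift:
Δλ = λ' - λ = 58.9765 - 57.3 = 1.6765 pm

Using Δλ = λ_C(1 - cos θ), with λ_C = h/(m_e·c) ≈ 2.42631024 pm:
cos θ = 1 - Δλ/λ_C
cos θ = 1 - 1.6765/2.42631024
cos θ = 0.309033

θ = arccos(0.309033)
θ = 72.00°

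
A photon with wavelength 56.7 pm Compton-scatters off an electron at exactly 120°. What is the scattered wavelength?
60.3395 pm

Using the Compton formula: λ' = λ + λ_C(1 − cos θ)

For θ = 120°, cos θ = -1/2 (exact) = -0.5000, so:
1 − cos 120° = 1 − (-1/2) = 1.5000

Δλ = λ_C × 1.5000 = 2.4263 × 1.5000 = 3.6395 pm

λ' = 56.7 + 3.6395 = 60.3395 pm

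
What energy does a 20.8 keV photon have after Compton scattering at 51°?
20.4908 keV

First convert energy to wavelength:
λ = hc/E, with hc ≈ 1239.842 keV·pm (i.e. 1239.842 eV·nm)

For E = 20.8 keV = 20800 eV:
λ = 1239.842 keV·pm / 20.8 keV
λ = 59.6078 pm

Calculate the Compton shift:
Δλ = λ_C(1 - cos(51°)) = 2.4263 × 0.3707
Δλ = 0.8994 pm

Final wavelength:
λ' = 59.6078 + 0.8994 = 60.5072 pm

Final energy:
E' = hc/λ' = 1239.842 / 60.5072 = 20.4908 keV

(Intermediate values are shown rounded; full precision is carried through to the final answer.)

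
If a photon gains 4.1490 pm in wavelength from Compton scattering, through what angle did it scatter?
135.24°

From the Compton formula Δλ = λ_C(1 - cos θ), we can solve for θ:

cos θ = 1 - Δλ/λ_C

Given:
- Δλ = 4.1490 pm
- λ_C = h/(m_e·c) ≈ 2.42631024 pm

cos θ = 1 - 4.1490/2.42631024
cos θ = 1 - 1.710004
cos θ = -0.710004

θ = arccos(-0.710004)
θ = 135.24°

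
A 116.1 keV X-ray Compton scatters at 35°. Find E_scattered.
111.5178 keV

First convert energy to wavelength:
λ = hc/E, with hc ≈ 1239.842 keV·pm (i.e. 1239.842 eV·nm)

For E = 116.1 keV = 116100 eV:
λ = 1239.842 keV·pm / 116.1 keV
λ = 10.6791 pm

Calculate the Compton shift:
Δλ = λ_C(1 - cos(35°)) = 2.4263 × 0.1808
Δλ = 0.4388 pm

Final wavelength:
λ' = 10.6791 + 0.4388 = 11.1179 pm

Final energy:
E' = hc/λ' = 1239.842 / 11.1179 = 111.5178 keV

(Intermediate values are shown rounded; full precision is carried through to the final answer.)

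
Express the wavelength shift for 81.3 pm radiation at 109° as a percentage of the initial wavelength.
3.9560%

Calculate the Compton shift:
Δλ = λ_C(1 - cos(109°))
Δλ = 2.4263 × (1 - cos(109°))
Δλ = 2.4263 × 1.3256
Δλ = 3.2162 pm

Percentage change:
(Δλ/λ₀) × 100 = (3.2162/81.3) × 100
= 3.9560%

(Intermediate values are shown rounded; full precision is carried through to the final answer.)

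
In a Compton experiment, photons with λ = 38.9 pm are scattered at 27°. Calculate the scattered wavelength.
39.1645 pm

Using the Compton scattering formula:
λ' = λ + Δλ = λ + λ_C(1 - cos θ)

Given:
- Initial wavelength λ = 38.9 pm
- Scattering angle θ = 27°
- Compton wavelength λ_C ≈ 2.4263 pm

Calculate the shift:
Δλ = 2.4263 × (1 - cos(27°))
Δλ = 2.4263 × 0.1090
Δλ = 0.2645 pm

Final wavelength:
λ' = 38.9 + 0.2645 = 39.1645 pm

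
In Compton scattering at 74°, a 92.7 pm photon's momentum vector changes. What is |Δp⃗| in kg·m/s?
8.5240e-24 kg·m/s

Photon momentum magnitude is p = h/λ.

Initial momentum:
p₀ = h/λ = 6.6261e-34/9.2700e-11 = 7.1479e-24 kg·m/s

After scattering:
λ' = λ + Δλ = 92.7 + 1.7575 = 94.4575 pm
p' = h/λ' = 6.6261e-34/9.4458e-11 = 7.0149e-24 kg·m/s

Momentum is a vector; the scattered photon's direction makes angle θ = 74° with the incident direction. The magnitude of the vector change Δp⃗ = p⃗₀ − p⃗' is found from the law of cosines:
|Δp⃗|² = p₀² + p'² − 2p₀p'cos θ
|Δp⃗|² = (7.1479e-24)² + (7.0149e-24)² − 2·7.1479e-24·7.0149e-24·cos(74°)
|Δp⃗| = 8.5240e-24 kg·m/s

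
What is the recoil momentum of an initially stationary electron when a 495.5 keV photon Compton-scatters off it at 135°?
3.4266e-22 kg·m/s

The electron is initially at rest, so by conservation of momentum:
p⃗_e = p⃗₀ − p⃗'  (incident photon momentum minus scattered photon momentum)

Photon momentum magnitudes (p = h/λ = E/c):
λ₀ = hc/E₀ = 2.5022 pm → p₀ = h/λ₀ = 2.6481e-22 kg·m/s
Δλ = λ_C(1 − cos 135°) = 4.1420 pm
λ' = 6.6442 pm → p' = h/λ' = 9.9728e-23 kg·m/s

The scattered photon makes angle θ = 135° with the incident direction, so by the law of cosines:
|p⃗_e|² = p₀² + p'² − 2p₀p'cos θ
|p⃗_e|² = (2.6481e-22)² + (9.9728e-23)² − 2·2.6481e-22·9.9728e-23·cos(135°)
|p⃗_e| = 3.4266e-22 kg·m/s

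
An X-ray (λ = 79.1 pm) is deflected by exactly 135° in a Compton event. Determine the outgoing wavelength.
83.2420 pm

Using the Compton formula: λ' = λ + λ_C(1 − cos θ)

For θ = 135°, cos θ = -√2/2 (exact) ≈ -0.7071, so:
1 − cos 135° = 1 − (-√2/2) ≈ 1.7071

Δλ = λ_C × 1.7071 = 2.4263 × 1.7071 = 4.1420 pm

λ' = 79.1 + 4.1420 = 83.2420 pm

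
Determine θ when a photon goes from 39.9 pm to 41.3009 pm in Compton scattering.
65.00°

First find the wavelength shift:
Δλ = λ' - λ = 41.3009 - 39.9 = 1.4009 pm

Using Δλ = λ_C(1 - cos θ), with λ_C = h/(m_e·c) ≈ 2.42631024 pm:
cos θ = 1 - Δλ/λ_C
cos θ = 1 - 1.4009/2.42631024
cos θ = 0.422621

θ = arccos(0.422621)
θ = 65.00°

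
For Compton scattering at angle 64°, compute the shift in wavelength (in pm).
1.3627 pm

Using the Compton scattering formula:
Δλ = λ_C(1 - cos θ)

where λ_C = h/(m_e·c) ≈ 2.4263 pm is the Compton wavelength of an electron.

For θ = 64°:
cos(64°) = 0.4384
1 - cos(64°) = 0.5616

Δλ = 2.4263 × 0.5616
Δλ = 1.3627 pm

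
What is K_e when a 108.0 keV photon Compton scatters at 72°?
13.7624 keV

By energy conservation: K_e = E_initial - E_final

First find the scattered photon energy:
Initial wavelength: λ = hc/E = 11.4800 pm
Compton shift: Δλ = λ_C(1 - cos(72°)) = 1.6765 pm
Final wavelength: λ' = 11.4800 + 1.6765 = 13.1566 pm
Final photon energy: E' = hc/λ' = 94.2376 keV

Electron kinetic energy:
K_e = E - E' = 108.0000 - 94.2376 = 13.7624 keV

(Intermediate values are shown rounded; full precision is carried through to the final answer.)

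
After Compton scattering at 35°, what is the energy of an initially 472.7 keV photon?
404.9538 keV

First convert energy to wavelength:
λ = hc/E, with hc ≈ 1239.842 keV·pm (i.e. 1239.842 eV·nm)

For E = 472.7 keV = 472700 eV:
λ = 1239.842 keV·pm / 472.7 keV
λ = 2.6229 pm

Calculate the Compton shift:
Δλ = λ_C(1 - cos(35°)) = 2.4263 × 0.1808
Δλ = 0.4388 pm

Final wavelength:
λ' = 2.6229 + 0.4388 = 3.0617 pm

Final energy:
E' = hc/λ' = 1239.842 / 3.0617 = 404.9538 keV

(Intermediate values are shown rounded; full precision is carried through to the final answer.)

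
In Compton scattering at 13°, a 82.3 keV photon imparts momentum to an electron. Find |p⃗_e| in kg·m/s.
9.9393e-24 kg·m/s

The electron is initially at rest, so by conservation of momentum:
p⃗_e = p⃗₀ − p⃗'  (incident photon momentum minus scattered photon momentum)

Photon momentum magnitudes (p = h/λ = E/c):
λ₀ = hc/E₀ = 15.0649 pm → p₀ = h/λ₀ = 4.3983e-23 kg·m/s
Δλ = λ_C(1 − cos 13°) = 0.0622 pm
λ' = 15.1271 pm → p' = h/λ' = 4.3803e-23 kg·m/s

The scattered photon makes angle θ = 13° with the incident direction, so by the law of cosines:
|p⃗_e|² = p₀² + p'² − 2p₀p'cos θ
|p⃗_e|² = (4.3983e-23)² + (4.3803e-23)² − 2·4.3983e-23·4.3803e-23·cos(13°)
|p⃗_e| = 9.9393e-24 kg·m/s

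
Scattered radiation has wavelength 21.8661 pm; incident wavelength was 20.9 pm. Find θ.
53.00°

First find the wavelength shift:
Δλ = λ' - λ = 21.8661 - 20.9 = 0.9661 pm

Using Δλ = λ_C(1 - cos θ), with λ_C = h/(m_e·c) ≈ 2.42631024 pm:
cos θ = 1 - Δλ/λ_C
cos θ = 1 - 0.9661/2.42631024
cos θ = 0.601823

θ = arccos(0.601823)
θ = 53.00°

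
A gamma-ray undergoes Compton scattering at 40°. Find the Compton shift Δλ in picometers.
0.5676 pm

Using the Compton scattering formula:
Δλ = λ_C(1 - cos θ)

where λ_C = h/(m_e·c) ≈ 2.4263 pm is the Compton wavelength of an electron.

For θ = 40°:
cos(40°) = 0.7660
1 - cos(40°) = 0.2340

Δλ = 2.4263 × 0.2340
Δλ = 0.5676 pm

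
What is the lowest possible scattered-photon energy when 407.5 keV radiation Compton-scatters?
157.0379 keV (at θ = 180°)

The scattered photon has minimum energy when its wavelength is maximum, i.e., when the Compton shift Δλ = λ_C(1 − cos θ) is maximum. This occurs at θ = 180° (backscattering), giving Δλ_max = 2λ_C = 4.8526 pm.

Initial wavelength: λ₀ = hc/E₀ = 3.0426 pm
Maximum final wavelength: λ'_max = λ₀ + 2λ_C = 3.0426 + 4.8526 = 7.8952 pm
Minimum final energy: E'_min = hc/λ'_max = 157.0379 keV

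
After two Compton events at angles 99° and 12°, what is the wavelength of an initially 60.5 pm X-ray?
63.3589 pm

Apply Compton shift twice:

First scattering at θ₁ = 99°:
Δλ₁ = λ_C(1 - cos(99°))
Δλ₁ = 2.4263 × 1.1564
Δλ₁ = 2.8059 pm

After first scattering:
λ₁ = 60.5 + 2.8059 = 63.3059 pm

Second scattering at θ₂ = 12°:
Δλ₂ = λ_C(1 - cos(12°))
Δλ₂ = 2.4263 × 0.0219
Δλ₂ = 0.0530 pm

Final wavelength:
λ₂ = 63.3059 + 0.0530 = 63.3589 pm

Total shift: Δλ_total = 2.8059 + 0.0530 = 2.8589 pm

(Intermediate values are shown rounded; full precision is carried through to the final answer.)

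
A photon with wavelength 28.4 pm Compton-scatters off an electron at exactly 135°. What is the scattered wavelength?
32.5420 pm

Using the Compton formula: λ' = λ + λ_C(1 − cos θ)

For θ = 135°, cos θ = -√2/2 (exact) ≈ -0.7071, so:
1 − cos 135° = 1 − (-√2/2) ≈ 1.7071

Δλ = λ_C × 1.7071 = 2.4263 × 1.7071 = 4.1420 pm

λ' = 28.4 + 4.1420 = 32.5420 pm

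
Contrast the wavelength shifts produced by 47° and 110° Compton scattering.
110° produces the larger shift by a factor of 4.220

Calculate both shifts using Δλ = λ_C(1 - cos θ):

For θ₁ = 47°:
Δλ₁ = 2.4263 × (1 - cos(47°))
Δλ₁ = 2.4263 × 0.3180
Δλ₁ = 0.7716 pm

For θ₂ = 110°:
Δλ₂ = 2.4263 × (1 - cos(110°))
Δλ₂ = 2.4263 × 1.3420
Δλ₂ = 3.2562 pm

The 110° angle produces the larger shift.
Ratio: 3.2562/0.7716 = 4.220

(Intermediate values are shown rounded; full precision is carried through to the final answer.)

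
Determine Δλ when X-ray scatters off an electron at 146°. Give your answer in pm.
4.4378 pm

Using the Compton scattering formula:
Δλ = λ_C(1 - cos θ)

where λ_C = h/(m_e·c) ≈ 2.4263 pm is the Compton wavelength of an electron.

For θ = 146°:
cos(146°) = -0.8290
1 - cos(146°) = 1.8290

Δλ = 2.4263 × 1.8290
Δλ = 4.4378 pm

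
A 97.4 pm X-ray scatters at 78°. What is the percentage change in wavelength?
1.9732%

Calculate the Compton shift:
Δλ = λ_C(1 - cos(78°))
Δλ = 2.4263 × (1 - cos(78°))
Δλ = 2.4263 × 0.7921
Δλ = 1.9219 pm

Percentage change:
(Δλ/λ₀) × 100 = (1.9219/97.4) × 100
= 1.9732%

(Intermediate values are shown rounded; full precision is carried through to the final answer.)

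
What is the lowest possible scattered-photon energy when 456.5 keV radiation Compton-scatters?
163.8140 keV (at θ = 180°)

The scattered photon has minimum energy when its wavelength is maximum, i.e., when the Compton shift Δλ = λ_C(1 − cos θ) is maximum. This occurs at θ = 180° (backscattering), giving Δλ_max = 2λ_C = 4.8526 pm.

Initial wavelength: λ₀ = hc/E₀ = 2.7160 pm
Maximum final wavelength: λ'_max = λ₀ + 2λ_C = 2.7160 + 4.8526 = 7.5686 pm
Minimum final energy: E'_min = hc/λ'_max = 163.8140 keV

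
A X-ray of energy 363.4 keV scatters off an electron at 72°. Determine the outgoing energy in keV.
243.6642 keV

First convert energy to wavelength:
λ = hc/E, with hc ≈ 1239.842 keV·pm (i.e. 1239.842 eV·nm)

For E = 363.4 keV = 363400 eV:
λ = 1239.842 keV·pm / 363.4 keV
λ = 3.4118 pm

Calculate the Compton shift:
Δλ = λ_C(1 - cos(72°)) = 2.4263 × 0.6910
Δλ = 1.6765 pm

Final wavelength:
λ' = 3.4118 + 1.6765 = 5.0883 pm

Final energy:
E' = hc/λ' = 1239.842 / 5.0883 = 243.6642 keV

(Intermediate values are shown rounded; full precision is carried through to the final answer.)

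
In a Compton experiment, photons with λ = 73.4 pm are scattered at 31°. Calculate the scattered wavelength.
73.7466 pm

Using the Compton scattering formula:
λ' = λ + Δλ = λ + λ_C(1 - cos θ)

Given:
- Initial wavelength λ = 73.4 pm
- Scattering angle θ = 31°
- Compton wavelength λ_C ≈ 2.4263 pm

Calculate the shift:
Δλ = 2.4263 × (1 - cos(31°))
Δλ = 2.4263 × 0.1428
Δλ = 0.3466 pm

Final wavelength:
λ' = 73.4 + 0.3466 = 73.7466 pm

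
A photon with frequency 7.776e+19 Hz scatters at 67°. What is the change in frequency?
2.155e+19 Hz (decrease)

Convert frequency to wavelength (c = 299792458 m/s):
λ₀ = c/f₀ = 299792458/7.776e+19 = 3.8553557e-12 m = 3.8554 pm

Calculate Compton shift:
Δλ = λ_C(1 - cos(67°)) = 1.4783 pm

Final wavelength:
λ' = λ₀ + Δλ = 3.8554 + 1.4783 = 5.3336 pm

Final frequency:
f' = c/λ' = 299792458/5.3336310e-12 = 5.6207949e+19 Hz

Frequency shift (decrease):
Δf = f₀ - f' = 7.776e+19 - 5.6207949e+19 = 2.155e+19 Hz

(Intermediate values are shown rounded; full precision is carried through to the final answer.)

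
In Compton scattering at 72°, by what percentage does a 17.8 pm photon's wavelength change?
9.4188%

Calculate the Compton shift:
Δλ = λ_C(1 - cos(72°))
Δλ = 2.4263 × (1 - cos(72°))
Δλ = 2.4263 × 0.6910
Δλ = 1.6765 pm

Percentage change:
(Δλ/λ₀) × 100 = (1.6765/17.8) × 100
= 9.4188%

(Intermediate values are shown rounded; full precision is carried through to the final answer.)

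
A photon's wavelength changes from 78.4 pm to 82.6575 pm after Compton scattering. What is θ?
139.00°

First find the wavelength shift:
Δλ = λ' - λ = 82.6575 - 78.4 = 4.2575 pm

Using Δλ = λ_C(1 - cos θ), with λ_C = h/(m_e·c) ≈ 2.42631024 pm:
cos θ = 1 - Δλ/λ_C
cos θ = 1 - 4.2575/2.42631024
cos θ = -0.754722

θ = arccos(-0.754722)
θ = 139.00°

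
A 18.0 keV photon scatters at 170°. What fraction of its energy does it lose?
0.0653 (or 6.53%)

Calculate initial and final photon energies:

Initial: E₀ = 18.0 keV → λ₀ = 68.8801 pm
Compton shift: Δλ = 4.8158 pm
Final wavelength: λ' = 73.6959 pm
Final energy: E' = 16.8238 keV

Fractional energy loss:
(E₀ - E')/E₀ = (18.0000 - 16.8238)/18.0000
= 1.1762/18.0000
= 0.0653
= 6.53%

(Intermediate values are shown rounded; full precision is carried through to the final answer.)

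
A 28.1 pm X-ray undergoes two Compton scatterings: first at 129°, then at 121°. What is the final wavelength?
35.7292 pm

Apply Compton shift twice:

First scattering at θ₁ = 129°:
Δλ₁ = λ_C(1 - cos(129°))
Δλ₁ = 2.4263 × 1.6293
Δλ₁ = 3.9532 pm

After first scattering:
λ₁ = 28.1 + 3.9532 = 32.0532 pm

Second scattering at θ₂ = 121°:
Δλ₂ = λ_C(1 - cos(121°))
Δλ₂ = 2.4263 × 1.5150
Δλ₂ = 3.6760 pm

Final wavelength:
λ₂ = 32.0532 + 3.6760 = 35.7292 pm

Total shift: Δλ_total = 3.9532 + 3.6760 = 7.6292 pm

(Intermediate values are shown rounded; full precision is carried through to the final answer.)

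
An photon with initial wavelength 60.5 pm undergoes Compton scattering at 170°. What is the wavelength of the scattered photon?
65.3158 pm

Using the Compton scattering formula:
λ' = λ + Δλ = λ + λ_C(1 - cos θ)

Given:
- Initial wavelength λ = 60.5 pm
- Scattering angle θ = 170°
- Compton wavelength λ_C ≈ 2.4263 pm

Calculate the shift:
Δλ = 2.4263 × (1 - cos(170°))
Δλ = 2.4263 × 1.9848
Δλ = 4.8158 pm

Final wavelength:
λ' = 60.5 + 4.8158 = 65.3158 pm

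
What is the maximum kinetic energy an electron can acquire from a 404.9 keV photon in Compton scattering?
248.2498 keV

Maximum energy transfer occurs at θ = 180° (backscattering).

Initial photon: E₀ = 404.9 keV → λ₀ = 3.0621 pm

Maximum Compton shift (at 180°):
Δλ_max = 2λ_C = 2 × 2.4263 = 4.8526 pm

Final wavelength:
λ' = 3.0621 + 4.8526 = 7.9147 pm

Minimum photon energy (maximum energy to electron):
E'_min = hc/λ' = 156.6502 keV

Maximum electron kinetic energy:
K_max = E₀ - E'_min = 404.9000 - 156.6502 = 248.2498 keV

(Intermediate values are shown rounded; full precision is carried through to the final answer.)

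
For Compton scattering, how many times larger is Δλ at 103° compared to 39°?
103° produces the larger shift by a factor of 5.497

Calculate both shifts using Δλ = λ_C(1 - cos θ):

For θ₁ = 39°:
Δλ₁ = 2.4263 × (1 - cos(39°))
Δλ₁ = 2.4263 × 0.2229
Δλ₁ = 0.5407 pm

For θ₂ = 103°:
Δλ₂ = 2.4263 × (1 - cos(103°))
Δλ₂ = 2.4263 × 1.2250
Δλ₂ = 2.9721 pm

The 103° angle produces the larger shift.
Ratio: 2.9721/0.5407 = 5.497

(Intermediate values are shown rounded; full precision is carried through to the final answer.)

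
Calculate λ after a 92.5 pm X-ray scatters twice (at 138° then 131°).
100.7475 pm

Apply Compton shift twice:

First scattering at θ₁ = 138°:
Δλ₁ = λ_C(1 - cos(138°))
Δλ₁ = 2.4263 × 1.7431
Δλ₁ = 4.2294 pm

After first scattering:
λ₁ = 92.5 + 4.2294 = 96.7294 pm

Second scattering at θ₂ = 131°:
Δλ₂ = λ_C(1 - cos(131°))
Δλ₂ = 2.4263 × 1.6561
Δλ₂ = 4.0181 pm

Final wavelength:
λ₂ = 96.7294 + 4.0181 = 100.7475 pm

Total shift: Δλ_total = 4.2294 + 4.0181 = 8.2475 pm

(Intermediate values are shown rounded; full precision is carried through to the final answer.)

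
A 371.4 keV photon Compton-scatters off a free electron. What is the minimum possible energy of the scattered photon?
151.3680 keV (at θ = 180°)

The scattered photon has minimum energy when its wavelength is maximum, i.e., when the Compton shift Δλ = λ_C(1 − cos θ) is maximum. This occurs at θ = 180° (backscattering), giving Δλ_max = 2λ_C = 4.8526 pm.

Initial wavelength: λ₀ = hc/E₀ = 3.3383 pm
Maximum final wavelength: λ'_max = λ₀ + 2λ_C = 3.3383 + 4.8526 = 8.1909 pm
Minimum final energy: E'_min = hc/λ'_max = 151.3680 keV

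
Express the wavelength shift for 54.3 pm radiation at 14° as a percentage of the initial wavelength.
0.1327%

Calculate the Compton shift:
Δλ = λ_C(1 - cos(14°))
Δλ = 2.4263 × (1 - cos(14°))
Δλ = 2.4263 × 0.0297
Δλ = 0.0721 pm

Percentage change:
(Δλ/λ₀) × 100 = (0.0721/54.3) × 100
= 0.1327%

(Intermediate values are shown rounded; full precision is carried through to the final answer.)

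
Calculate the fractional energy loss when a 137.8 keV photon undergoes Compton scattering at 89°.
0.2095 (or 20.95%)

Calculate initial and final photon energies:

Initial: E₀ = 137.8 keV → λ₀ = 8.9974 pm
Compton shift: Δλ = 2.3840 pm
Final wavelength: λ' = 11.3814 pm
Final energy: E' = 108.9361 keV

Fractional energy loss:
(E₀ - E')/E₀ = (137.8000 - 108.9361)/137.8000
= 28.8639/137.8000
= 0.2095
= 20.95%

(Intermediate values are shown rounded; full precision is carried through to the final answer.)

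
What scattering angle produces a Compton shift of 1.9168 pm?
77.88°

From the Compton formula Δλ = λ_C(1 - cos θ), we can solve for θ:

cos θ = 1 - Δλ/λ_C

Given:
- Δλ = 1.9168 pm
- λ_C = h/(m_e·c) ≈ 2.42631024 pm

cos θ = 1 - 1.9168/2.42631024
cos θ = 1 - 0.790006
cos θ = 0.209994

θ = arccos(0.209994)
θ = 77.88°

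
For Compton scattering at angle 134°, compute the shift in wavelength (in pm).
4.1118 pm

Using the Compton scattering formula:
Δλ = λ_C(1 - cos θ)

where λ_C = h/(m_e·c) ≈ 2.4263 pm is the Compton wavelength of an electron.

For θ = 134°:
cos(134°) = -0.6947
1 - cos(134°) = 1.6947

Δλ = 2.4263 × 1.6947
Δλ = 4.1118 pm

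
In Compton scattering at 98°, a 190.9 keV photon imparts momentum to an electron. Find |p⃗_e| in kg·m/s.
1.3252e-22 kg·m/s

The electron is initially at rest, so by conservation of momentum:
p⃗_e = p⃗₀ − p⃗'  (incident photon momentum minus scattered photon momentum)

Photon momentum magnitudes (p = h/λ = E/c):
λ₀ = hc/E₀ = 6.4947 pm → p₀ = h/λ₀ = 1.0202e-22 kg·m/s
Δλ = λ_C(1 − cos 98°) = 2.7640 pm
λ' = 9.2587 pm → p' = h/λ' = 7.1566e-23 kg·m/s

The scattered photon makes angle θ = 98° with the incident direction, so by the law of cosines:
|p⃗_e|² = p₀² + p'² − 2p₀p'cos θ
|p⃗_e|² = (1.0202e-22)² + (7.1566e-23)² − 2·1.0202e-22·7.1566e-23·cos(98°)
|p⃗_e| = 1.3252e-22 kg·m/s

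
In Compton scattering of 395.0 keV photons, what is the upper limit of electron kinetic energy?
239.8542 keV

Maximum energy transfer occurs at θ = 180° (backscattering).

Initial photon: E₀ = 395.0 keV → λ₀ = 3.1388 pm

Maximum Compton shift (at 180°):
Δλ_max = 2λ_C = 2 × 2.4263 = 4.8526 pm

Final wavelength:
λ' = 3.1388 + 4.8526 = 7.9915 pm

Minimum photon energy (maximum energy to electron):
E'_min = hc/λ' = 155.1458 keV

Maximum electron kinetic energy:
K_max = E₀ - E'_min = 395.0000 - 155.1458 = 239.8542 keV

(Intermediate values are shown rounded; full precision is carried through to the final answer.)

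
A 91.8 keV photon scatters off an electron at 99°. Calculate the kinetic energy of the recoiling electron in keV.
15.7910 keV

By energy conservation: K_e = E_initial - E_final

First find the scattered photon energy:
Initial wavelength: λ = hc/E = 13.5059 pm
Compton shift: Δλ = λ_C(1 - cos(99°)) = 2.8059 pm
Final wavelength: λ' = 13.5059 + 2.8059 = 16.3118 pm
Final photon energy: E' = hc/λ' = 76.0090 keV

Electron kinetic energy:
K_e = E - E' = 91.8000 - 76.0090 = 15.7910 keV

(Intermediate values are shown rounded; full precision is carried through to the final answer.)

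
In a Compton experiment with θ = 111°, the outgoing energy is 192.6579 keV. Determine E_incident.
394.8998 keV

Convert final energy to wavelength (hc ≈ 1239.842 keV·pm):
λ' = hc/E' = 1239.842 / 192.6579 = 6.4355 pm

Calculate the Compton shift:
Δλ = λ_C(1 - cos(111°))
Δλ = 2.4263 × (1 - cos(111°))
Δλ = 3.2958 pm

Initial wavelength:
λ = λ' - Δλ = 6.4355 - 3.2958 = 3.1396 pm

Initial energy:
E = hc/λ = 1239.842 / 3.1396 = 394.8998 keV

(Intermediate values are shown rounded; full precision is carried through to the final answer.)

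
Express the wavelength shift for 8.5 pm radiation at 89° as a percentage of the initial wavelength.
28.0467%

Calculate the Compton shift:
Δλ = λ_C(1 - cos(89°))
Δλ = 2.4263 × (1 - cos(89°))
Δλ = 2.4263 × 0.9825
Δλ = 2.3840 pm

Percentage change:
(Δλ/λ₀) × 100 = (2.3840/8.5) × 100
= 28.0467%

(Intermediate values are shown rounded; full precision is carried through to the final answer.)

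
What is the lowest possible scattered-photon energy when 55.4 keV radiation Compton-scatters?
45.5281 keV (at θ = 180°)

The scattered photon has minimum energy when its wavelength is maximum, i.e., when the Compton shift Δλ = λ_C(1 − cos θ) is maximum. This occurs at θ = 180° (backscattering), giving Δλ_max = 2λ_C = 4.8526 pm.

Initial wavelength: λ₀ = hc/E₀ = 22.3798 pm
Maximum final wavelength: λ'_max = λ₀ + 2λ_C = 22.3798 + 4.8526 = 27.2324 pm
Minimum final energy: E'_min = hc/λ'_max = 45.5281 keV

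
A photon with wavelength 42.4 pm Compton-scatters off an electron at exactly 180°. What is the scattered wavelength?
47.2526 pm

Using the Compton formula: λ' = λ + λ_C(1 − cos θ)

For θ = 180°, cos θ = -1 (exact) = -1.0000, so:
1 − cos 180° = 1 − (-1) = 2.0000

Δλ = λ_C × 2.0000 = 2.4263 × 2.0000 = 4.8526 pm

λ' = 42.4 + 4.8526 = 47.2526 pm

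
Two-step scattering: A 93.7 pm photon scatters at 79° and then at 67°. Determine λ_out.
97.1416 pm

Apply Compton shift twice:

First scattering at θ₁ = 79°:
Δλ₁ = λ_C(1 - cos(79°))
Δλ₁ = 2.4263 × 0.8092
Δλ₁ = 1.9633 pm

After first scattering:
λ₁ = 93.7 + 1.9633 = 95.6633 pm

Second scattering at θ₂ = 67°:
Δλ₂ = λ_C(1 - cos(67°))
Δλ₂ = 2.4263 × 0.6093
Δλ₂ = 1.4783 pm

Final wavelength:
λ₂ = 95.6633 + 1.4783 = 97.1416 pm

Total shift: Δλ_total = 1.9633 + 1.4783 = 3.4416 pm

(Intermediate values are shown rounded; full precision is carried through to the final answer.)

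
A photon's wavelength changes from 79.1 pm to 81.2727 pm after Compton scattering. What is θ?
84.00°

First find the wavelength shift:
Δλ = λ' - λ = 81.2727 - 79.1 = 2.1727 pm

Using Δλ = λ_C(1 - cos θ), with λ_C = h/(m_e·c) ≈ 2.42631024 pm:
cos θ = 1 - Δλ/λ_C
cos θ = 1 - 2.1727/2.42631024
cos θ = 0.104525

θ = arccos(0.104525)
θ = 84.00°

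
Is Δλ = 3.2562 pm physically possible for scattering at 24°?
No, inconsistent

Calculate the expected shift for θ = 24°:

Δλ_expected = λ_C(1 - cos(24°))
Δλ_expected = 2.4263 × (1 - cos(24°))
Δλ_expected = 2.4263 × 0.0865
Δλ_expected = 0.2098 pm

Given shift: 3.2562 pm
Expected shift: 0.2098 pm
Difference: 3.0464 pm

The values do not match. The given shift corresponds to θ ≈ 110.0°, not 24°.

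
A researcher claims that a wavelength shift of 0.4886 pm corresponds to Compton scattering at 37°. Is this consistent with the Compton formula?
Yes, consistent

Calculate the expected shift for θ = 37°:

Δλ_expected = λ_C(1 - cos(37°))
Δλ_expected = 2.4263 × (1 - cos(37°))
Δλ_expected = 2.4263 × 0.2014
Δλ_expected = 0.4886 pm

Given shift: 0.4886 pm
Expected shift: 0.4886 pm
Difference: 0.0000 pm

The values match. This is consistent with Compton scattering at the stated angle.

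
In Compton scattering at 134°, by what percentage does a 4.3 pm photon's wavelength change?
95.6225%

Calculate the Compton shift:
Δλ = λ_C(1 - cos(134°))
Δλ = 2.4263 × (1 - cos(134°))
Δλ = 2.4263 × 1.6947
Δλ = 4.1118 pm

Percentage change:
(Δλ/λ₀) × 100 = (4.1118/4.3) × 100
= 95.6225%

(Intermediate values are shown rounded; full precision is carried through to the final answer.)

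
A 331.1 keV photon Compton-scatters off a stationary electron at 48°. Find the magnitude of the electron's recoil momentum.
1.3430e-22 kg·m/s

The electron is initially at rest, so by conservation of momentum:
p⃗_e = p⃗₀ − p⃗'  (incident photon momentum minus scattered photon momentum)

Photon momentum magnitudes (p = h/λ = E/c):
λ₀ = hc/E₀ = 3.7446 pm → p₀ = h/λ₀ = 1.7695e-22 kg·m/s
Δλ = λ_C(1 − cos 48°) = 0.8028 pm
λ' = 4.5474 pm → p' = h/λ' = 1.4571e-22 kg·m/s

The scattered photon makes angle θ = 48° with the incident direction, so by the law of cosines:
|p⃗_e|² = p₀² + p'² − 2p₀p'cos θ
|p⃗_e|² = (1.7695e-22)² + (1.4571e-22)² − 2·1.7695e-22·1.4571e-22·cos(48°)
|p⃗_e| = 1.3430e-22 kg·m/s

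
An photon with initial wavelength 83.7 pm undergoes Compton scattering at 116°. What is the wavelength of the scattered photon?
87.1899 pm

Using the Compton scattering formula:
λ' = λ + Δλ = λ + λ_C(1 - cos θ)

Given:
- Initial wavelength λ = 83.7 pm
- Scattering angle θ = 116°
- Compton wavelength λ_C ≈ 2.4263 pm

Calculate the shift:
Δλ = 2.4263 × (1 - cos(116°))
Δλ = 2.4263 × 1.4384
Δλ = 3.4899 pm

Final wavelength:
λ' = 83.7 + 3.4899 = 87.1899 pm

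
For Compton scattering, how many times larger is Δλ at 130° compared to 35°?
130° produces the larger shift by a factor of 9.084

Calculate both shifts using Δλ = λ_C(1 - cos θ):

For θ₁ = 35°:
Δλ₁ = 2.4263 × (1 - cos(35°))
Δλ₁ = 2.4263 × 0.1808
Δλ₁ = 0.4388 pm

For θ₂ = 130°:
Δλ₂ = 2.4263 × (1 - cos(130°))
Δλ₂ = 2.4263 × 1.6428
Δλ₂ = 3.9859 pm

The 130° angle produces the larger shift.
Ratio: 3.9859/0.4388 = 9.084

(Intermediate values are shown rounded; full precision is carried through to the final answer.)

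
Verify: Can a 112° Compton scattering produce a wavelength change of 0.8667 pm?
No, inconsistent

Calculate the expected shift for θ = 112°:

Δλ_expected = λ_C(1 - cos(112°))
Δλ_expected = 2.4263 × (1 - cos(112°))
Δλ_expected = 2.4263 × 1.3746
Δλ_expected = 3.3352 pm

Given shift: 0.8667 pm
Expected shift: 3.3352 pm
Difference: 2.4685 pm

The values do not match. The given shift corresponds to θ ≈ 50.0°, not 112°.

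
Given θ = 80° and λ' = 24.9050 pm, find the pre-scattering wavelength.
22.9000 pm

From λ' = λ + Δλ, we have λ = λ' - Δλ

First calculate the Compton shift:
Δλ = λ_C(1 - cos θ)
Δλ = 2.4263 × (1 - cos(80°))
Δλ = 2.4263 × 0.8264
Δλ = 2.0050 pm

Initial wavelength:
λ = λ' - Δλ
λ = 24.9050 - 2.0050
λ = 22.9000 pm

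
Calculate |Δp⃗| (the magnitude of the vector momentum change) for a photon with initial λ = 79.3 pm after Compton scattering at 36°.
5.1493e-24 kg·m/s

Photon momentum magnitude is p = h/λ.

Initial momentum:
p₀ = h/λ = 6.6261e-34/7.9300e-11 = 8.3557e-24 kg·m/s

After scattering:
λ' = λ + Δλ = 79.3 + 0.4634 = 79.7634 pm
p' = h/λ' = 6.6261e-34/7.9763e-11 = 8.3072e-24 kg·m/s

Momentum is a vector; the scattered photon's direction makes angle θ = 36° with the incident direction. The magnitude of the vector change Δp⃗ = p⃗₀ − p⃗' is found from the law of cosines:
|Δp⃗|² = p₀² + p'² − 2p₀p'cos θ
|Δp⃗|² = (8.3557e-24)² + (8.3072e-24)² − 2·8.3557e-24·8.3072e-24·cos(36°)
|Δp⃗| = 5.1493e-24 kg·m/s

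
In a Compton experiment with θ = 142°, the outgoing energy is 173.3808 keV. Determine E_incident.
440.8002 keV

Convert final energy to wavelength (hc ≈ 1239.842 keV·pm):
λ' = hc/E' = 1239.842 / 173.3808 = 7.1510 pm

Calculate the Compton shift:
Δλ = λ_C(1 - cos(142°))
Δλ = 2.4263 × (1 - cos(142°))
Δλ = 4.3383 pm

Initial wavelength:
λ = λ' - Δλ = 7.1510 - 4.3383 = 2.8127 pm

Initial energy:
E = hc/λ = 1239.842 / 2.8127 = 440.8002 keV

(Intermediate values are shown rounded; full precision is carried through to the final answer.)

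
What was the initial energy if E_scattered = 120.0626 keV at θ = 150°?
213.8000 keV

Convert final energy to wavelength (hc ≈ 1239.842 keV·pm):
λ' = hc/E' = 1239.842 / 120.0626 = 10.3266 pm

Calculate the Compton shift:
Δλ = λ_C(1 - cos(150°))
Δλ = 2.4263 × (1 - cos(150°))
Δλ = 4.5276 pm

Initial wavelength:
λ = λ' - Δλ = 10.3266 - 4.5276 = 5.7991 pm

Initial energy:
E = hc/λ = 1239.842 / 5.7991 = 213.8000 keV

(Intermediate values are shown rounded; full precision is carried through to the final answer.)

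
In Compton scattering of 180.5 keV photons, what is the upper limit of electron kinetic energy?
74.7254 keV

Maximum energy transfer occurs at θ = 180° (backscattering).

Initial photon: E₀ = 180.5 keV → λ₀ = 6.8689 pm

Maximum Compton shift (at 180°):
Δλ_max = 2λ_C = 2 × 2.4263 = 4.8526 pm

Final wavelength:
λ' = 6.8689 + 4.8526 = 11.7216 pm

Minimum photon energy (maximum energy to electron):
E'_min = hc/λ' = 105.7746 keV

Maximum electron kinetic energy:
K_max = E₀ - E'_min = 180.5000 - 105.7746 = 74.7254 keV

(Intermediate values are shown rounded; full precision is carried through to the final answer.)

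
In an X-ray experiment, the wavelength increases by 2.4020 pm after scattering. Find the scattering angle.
89.43°

From the Compton formula Δλ = λ_C(1 - cos θ), we can solve for θ:

cos θ = 1 - Δλ/λ_C

Given:
- Δλ = 2.4020 pm
- λ_C = h/(m_e·c) ≈ 2.42631024 pm

cos θ = 1 - 2.4020/2.42631024
cos θ = 1 - 0.989981
cos θ = 0.010019

θ = arccos(0.010019)
θ = 89.43°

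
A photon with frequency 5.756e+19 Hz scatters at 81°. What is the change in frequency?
1.624e+19 Hz (decrease)

Convert frequency to wavelength (c = 299792458 m/s):
λ₀ = c/f₀ = 299792458/5.756e+19 = 5.2083471e-12 m = 5.2083 pm

Calculate Compton shift:
Δλ = λ_C(1 - cos(81°)) = 2.0468 pm

Final wavelength:
λ' = λ₀ + Δλ = 5.2083 + 2.0468 = 7.2551 pm

Final frequency:
f' = c/λ' = 299792458/7.2550988e-12 = 4.1321623e+19 Hz

Frequency shift (decrease):
Δf = f₀ - f' = 5.756e+19 - 4.1321623e+19 = 1.624e+19 Hz

(Intermediate values are shown rounded; full precision is carried through to the final answer.)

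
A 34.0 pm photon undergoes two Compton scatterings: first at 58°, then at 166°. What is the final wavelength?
39.9211 pm

Apply Compton shift twice:

First scattering at θ₁ = 58°:
Δλ₁ = λ_C(1 - cos(58°))
Δλ₁ = 2.4263 × 0.4701
Δλ₁ = 1.1406 pm

After first scattering:
λ₁ = 34.0 + 1.1406 = 35.1406 pm

Second scattering at θ₂ = 166°:
Δλ₂ = λ_C(1 - cos(166°))
Δλ₂ = 2.4263 × 1.9703
Δλ₂ = 4.7805 pm

Final wavelength:
λ₂ = 35.1406 + 4.7805 = 39.9211 pm

Total shift: Δλ_total = 1.1406 + 4.7805 = 5.9211 pm

(Intermediate values are shown rounded; full precision is carried through to the final answer.)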